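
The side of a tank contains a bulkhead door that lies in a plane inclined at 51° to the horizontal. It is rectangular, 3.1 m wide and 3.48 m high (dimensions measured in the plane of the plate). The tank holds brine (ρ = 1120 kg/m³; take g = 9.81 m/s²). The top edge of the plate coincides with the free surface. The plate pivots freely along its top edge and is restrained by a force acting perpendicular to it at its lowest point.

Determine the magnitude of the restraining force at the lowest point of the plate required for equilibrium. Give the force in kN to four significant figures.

P ≈ 106.9 kN

γ = ρg = 1120 × 9.81 / 1000 = 10.9872 kN/m³.
Let θ = 51° be the plate's angle to the horizontal; measure y along the incline from where the plane meets the free surface. Vertical depth h = y·sinθ with sinθ = 0.777146.
The centroid lies 3.48/2 = 1.74 m below the top edge, so y_c = 1.74 m and h_c = 1.74 × 0.777146 = 1.35223 m.
A = 3.1 × 3.48 = 10.788 m².
Resultant F = γ·h_c·A = 10.9872 × 1.35223 × 10.788 = 160.28 kN.
I_c = b·h³/12 = 3.1 × 3.48³/12 = 10.8872 m⁴.
Centre of pressure: y_p = y_c + I_c/(y_c·A) = 1.74 + 10.8872/(1.74 × 10.788) = 1.74 + 0.579997 = 2.32 m along the plane.
The resultant acts 1.74 + 0.579997 = 2.32 m (along the plate) below the hinge at the top edge, so the moment about the hinge is M = F × 2.32 = 160.28 × 2.32 = 371.85 kN·m.
A normal force at the bottom, 3.48 m from the hinge, must supply this moment: P = 371.85/3.48 = 106.853 kN.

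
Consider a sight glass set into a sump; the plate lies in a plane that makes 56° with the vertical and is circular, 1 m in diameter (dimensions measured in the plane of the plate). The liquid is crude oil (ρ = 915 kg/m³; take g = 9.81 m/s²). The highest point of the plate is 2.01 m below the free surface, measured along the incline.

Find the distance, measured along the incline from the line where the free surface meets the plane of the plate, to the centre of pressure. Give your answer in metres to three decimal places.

y_p = 2.535 m

γ = ρg = 915 × 9.81 / 1000 = 8.97615 kN/m³.
The plate makes 56° with the vertical, i.e. θ = 90° − 56° = 34° to the horizontal. Measuring y along the incline from the free-surface line, vertical depth h = y·sinθ with sinθ = 0.559193.
The centroid is at the centre, 0.5 m below the top of the plate, so y_c = 2.01 + 0.5 = 2.51 m and h_c = 2.51 × 0.559193 = 1.40357 m.
A = π(0.5)² = 0.785398 m².
Resultant F = γ·h_c·A = 8.97615 × 1.40357 × 0.785398 = 9.89496 kN.
I_c = πr⁴/4 = π × 0.5⁴/4 = 0.0490874 m⁴.
Centre of pressure: y_p = y_c + I_c/(y_c·A) = 2.51 + 0.0490874/(2.51 × 0.785398) = 2.51 + 0.0249004 = 2.5349 m along the plane.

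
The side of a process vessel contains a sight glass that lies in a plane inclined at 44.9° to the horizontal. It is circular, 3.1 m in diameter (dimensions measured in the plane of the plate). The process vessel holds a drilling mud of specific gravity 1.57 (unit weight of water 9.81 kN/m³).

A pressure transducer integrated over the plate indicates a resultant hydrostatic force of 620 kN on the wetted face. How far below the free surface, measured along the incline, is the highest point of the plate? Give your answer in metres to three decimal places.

y_top ≈ 6.006 m

γ = 1.57 × 9.81 = 15.4017 kN/m³.
A = π(1.55)² = 7.54768 m².
From F = γ·h_c·A, the centroid depth is h_c = 620/(15.4017 × 7.54768) = 5.33347 m.
Let θ = 44.9° be the plate's angle to the horizontal; measure y along the incline from where the plane meets the free surface. Vertical depth h = y·sinθ with sinθ = 0.705872.
Along the incline, y_c = h_c/sinθ = 5.33347/0.705872 = 7.55586 m.
The centroid is at the centre, 1.55 m below the top of the plate, so the highest point sits at y_top = 7.55586 − 1.55 = 6.00586 m along the incline.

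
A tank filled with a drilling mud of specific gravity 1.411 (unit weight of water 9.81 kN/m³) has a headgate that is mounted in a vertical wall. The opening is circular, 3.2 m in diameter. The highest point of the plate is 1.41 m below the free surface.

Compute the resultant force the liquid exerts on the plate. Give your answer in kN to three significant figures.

γ = 1.411 × 9.81 = 13.84191 kN/m³.
The centroid is at the centre, 1.6 m below the top of the plate, so the centroid depth is h_c = 1.41 + 1.6 = 3.01 m.
A = π(1.6)² = 8.04248 m².
Resultant F = γ·h_c·A = 13.84191 × 3.01 × 8.04248 = 335.083 kN.

F ≈ 335 kN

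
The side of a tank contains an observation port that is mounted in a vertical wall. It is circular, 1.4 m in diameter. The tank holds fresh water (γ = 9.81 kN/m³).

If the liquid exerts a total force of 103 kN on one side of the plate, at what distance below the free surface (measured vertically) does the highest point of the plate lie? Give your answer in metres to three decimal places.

γ = 9.81 kN/m³.
A = π(0.7)² = 1.53938 m².
From F = γ·h_c·A, the centroid depth is h_c = 103/(9.81 × 1.53938) = 6.8206 m.
The centroid is at the centre, 0.7 m below the top of the plate, so the highest point sits at h_top = 6.8206 − 0.7 = 6.1206 m below the surface.

d_top ≈ 6.121 m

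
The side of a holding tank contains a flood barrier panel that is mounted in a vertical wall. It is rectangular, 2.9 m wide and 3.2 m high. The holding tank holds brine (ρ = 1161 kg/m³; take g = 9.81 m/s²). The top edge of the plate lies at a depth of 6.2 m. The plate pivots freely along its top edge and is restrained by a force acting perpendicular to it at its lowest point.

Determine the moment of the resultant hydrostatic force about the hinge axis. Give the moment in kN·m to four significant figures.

γ = ρg = 1161 × 9.81 / 1000 = 11.38941 kN/m³.
The centroid lies 3.2/2 = 1.6 m below the top edge, so the centroid depth is h_c = 6.2 + 1.6 = 7.8 m.
A = 2.9 × 3.2 = 9.28 m².
Resultant F = γ·h_c·A = 11.38941 × 7.8 × 9.28 = 824.411 kN.
I_c = b·h³/12 = 2.9 × 3.2³/12 = 7.91893 m⁴.
Centre of pressure: y_p = y_c + I_c/(y_c·A) = 7.8 + 7.91893/(7.8 × 9.28) = 7.8 + 0.109402 = 7.9094 m along the plane.
The resultant acts 1.6 + 0.109402 = 1.7094 m (along the plate) below the hinge at the top edge, so the moment about the hinge is M = F × 1.7094 = 824.411 × 1.7094 = 1409.25 kN·m.

M ≈ 1409 kN·m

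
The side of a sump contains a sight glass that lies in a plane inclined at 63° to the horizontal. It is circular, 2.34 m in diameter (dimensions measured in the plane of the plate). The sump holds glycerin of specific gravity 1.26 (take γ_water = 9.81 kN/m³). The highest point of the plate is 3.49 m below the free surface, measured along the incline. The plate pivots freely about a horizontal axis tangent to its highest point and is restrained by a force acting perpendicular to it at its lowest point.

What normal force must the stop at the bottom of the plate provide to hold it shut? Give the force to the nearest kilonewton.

γ = 1.26 × 9.81 = 12.3606 kN/m³.
Let θ = 63° be the plate's angle to the horizontal; measure y along the incline from where the plane meets the free surface. Vertical depth h = y·sinθ with sinθ = 0.891007.
The centroid is at the centre, 1.17 m below the top of the plate, so y_c = 3.49 + 1.17 = 4.66 m and h_c = 4.66 × 0.891007 = 4.15209 m.
A = π(1.17)² = 4.30053 m².
Resultant F = γ·h_c·A = 12.3606 × 4.15209 × 4.30053 = 220.713 kN.
I_c = πr⁴/4 = π × 1.17⁴/4 = 1.47175 m⁴.
Centre of pressure: y_p = y_c + I_c/(y_c·A) = 4.66 + 1.47175/(4.66 × 4.30053) = 4.66 + 0.0734389 = 4.73344 m along the plane.
The resultant acts 1.17 + 0.0734389 = 1.24344 m (along the plate) below the hinge at the top edge, so the moment about the hinge is M = F × 1.24344 = 220.713 × 1.24344 = 274.443 kN·m.
A normal force at the bottom, 2.34 m from the hinge, must supply this moment: P = 274.443/2.34 = 117.283 kN.

P ≈ 117 kN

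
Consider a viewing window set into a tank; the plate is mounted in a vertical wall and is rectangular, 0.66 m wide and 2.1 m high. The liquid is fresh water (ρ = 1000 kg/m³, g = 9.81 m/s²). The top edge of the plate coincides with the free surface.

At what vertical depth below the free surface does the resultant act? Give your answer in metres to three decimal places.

h_p = 1.400 m

γ = ρg = 1000 × 9.81 = 9810 N/m³ = 9.81 kN/m³.
The centroid lies 2.1/2 = 1.05 m below the top edge, so the centroid depth is h_c = 1.05 m.
A = 0.66 × 2.1 = 1.386 m².
Resultant F = γ·h_c·A = 9.81 × 1.05 × 1.386 = 14.2765 kN.
I_c = b·h³/12 = 0.66 × 2.1³/12 = 0.509355 m⁴.
Centre of pressure: y_p = y_c + I_c/(y_c·A) = 1.05 + 0.509355/(1.05 × 1.386) = 1.05 + 0.35 = 1.4 m along the plane.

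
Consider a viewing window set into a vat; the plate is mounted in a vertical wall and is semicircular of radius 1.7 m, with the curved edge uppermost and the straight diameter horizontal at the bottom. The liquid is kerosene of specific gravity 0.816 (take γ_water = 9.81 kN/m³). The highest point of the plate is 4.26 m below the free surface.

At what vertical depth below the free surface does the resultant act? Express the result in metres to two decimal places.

h_p = 5.28 m

γ = 0.816 × 9.81 = 8.00496 kN/m³.
The centroid lies 4r/(3π) = 0.721502 m above the diameter, so r − 4r/(3π) = 1.7 − 0.721502 = 0.978498 m below the topmost point, so the centroid depth is h_c = 4.26 + 0.978498 = 5.2385 m.
A = πr²/2 = π × 1.7²/2 = 4.5396 m².
Resultant F = γ·h_c·A = 8.00496 × 5.2385 × 4.5396 = 190.364 kN.
I_c = (π/8 − 8/(9π))·r⁴ = 0.109757 × 1.7⁴ = 0.916701 m⁴.
Centre of pressure: y_p = y_c + I_c/(y_c·A) = 5.2385 + 0.916701/(5.2385 × 4.5396) = 5.2385 + 0.0385481 = 5.27705 m along the plane.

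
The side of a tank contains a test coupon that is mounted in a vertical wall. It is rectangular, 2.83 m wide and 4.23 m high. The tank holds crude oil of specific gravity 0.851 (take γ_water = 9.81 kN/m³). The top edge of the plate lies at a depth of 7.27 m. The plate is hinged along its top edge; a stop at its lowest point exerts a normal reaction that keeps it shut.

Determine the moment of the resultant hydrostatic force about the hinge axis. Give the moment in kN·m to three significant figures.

γ = 0.851 × 9.81 = 8.34831 kN/m³.
The centroid lies 4.23/2 = 2.115 m below the top edge, so the centroid depth is h_c = 7.27 + 2.115 = 9.385 m.
A = 2.83 × 4.23 = 11.9709 m².
Resultant F = γ·h_c·A = 8.34831 × 9.385 × 11.9709 = 937.907 kN.
I_c = b·h³/12 = 2.83 × 4.23³/12 = 17.8495 m⁴.
Centre of pressure: y_p = y_c + I_c/(y_c·A) = 9.385 + 17.8495/(9.385 × 11.9709) = 9.385 + 0.158878 = 9.54388 m along the plane.
The resultant acts 2.115 + 0.158878 = 2.27388 m (along the plate) below the hinge at the top edge, so the moment about the hinge is M = F × 2.27388 = 937.907 × 2.27388 = 2132.69 kN·m.

M ≈ 2130 kN·m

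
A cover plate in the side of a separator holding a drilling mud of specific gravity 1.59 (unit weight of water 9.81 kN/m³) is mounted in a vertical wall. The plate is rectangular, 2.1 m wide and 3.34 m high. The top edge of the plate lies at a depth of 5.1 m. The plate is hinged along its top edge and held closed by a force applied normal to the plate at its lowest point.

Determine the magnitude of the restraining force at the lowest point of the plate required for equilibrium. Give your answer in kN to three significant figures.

P ≈ 401 kN

γ = 1.59 × 9.81 = 15.5979 kN/m³.
The centroid lies 3.34/2 = 1.67 m below the top edge, so the centroid depth is h_c = 5.1 + 1.67 = 6.77 m.
A = 2.1 × 3.34 = 7.014 m².
Resultant F = γ·h_c·A = 15.5979 × 6.77 × 7.014 = 740.663 kN.
I_c = b·h³/12 = 2.1 × 3.34³/12 = 6.52045 m⁴.
Centre of pressure: y_p = y_c + I_c/(y_c·A) = 6.77 + 6.52045/(6.77 × 7.014) = 6.77 + 0.137317 = 6.90732 m along the plane.
The resultant acts 1.67 + 0.137317 = 1.80732 m (along the plate) below the hinge at the top edge, so the moment about the hinge is M = F × 1.80732 = 740.663 × 1.80732 = 1338.62 kN·m.
A normal force at the bottom, 3.34 m from the hinge, must supply this moment: P = 1338.62/3.34 = 400.784 kN.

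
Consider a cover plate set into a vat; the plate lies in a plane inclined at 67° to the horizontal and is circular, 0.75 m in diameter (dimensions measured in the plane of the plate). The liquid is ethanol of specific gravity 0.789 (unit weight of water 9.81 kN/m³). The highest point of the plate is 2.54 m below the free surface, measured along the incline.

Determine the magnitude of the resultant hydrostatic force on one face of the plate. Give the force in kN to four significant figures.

F ≈ 9.175 kN

γ = 0.789 × 9.81 = 7.74009 kN/m³.
Let θ = 67° be the plate's angle to the horizontal; measure y along the incline from where the plane meets the free surface. Vertical depth h = y·sinθ with sinθ = 0.920505.
The centroid is at the centre, 0.375 m below the top of the plate, so y_c = 2.54 + 0.375 = 2.915 m and h_c = 2.915 × 0.920505 = 2.68327 m.
A = π(0.375)² = 0.441786 m².
Resultant F = γ·h_c·A = 7.74009 × 2.68327 × 0.441786 = 9.17534 kN.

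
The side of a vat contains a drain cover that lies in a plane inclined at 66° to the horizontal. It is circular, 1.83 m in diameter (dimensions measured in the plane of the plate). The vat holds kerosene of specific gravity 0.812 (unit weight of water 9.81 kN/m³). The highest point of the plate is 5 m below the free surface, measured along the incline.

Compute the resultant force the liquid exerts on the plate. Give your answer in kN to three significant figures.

γ = 0.812 × 9.81 = 7.96572 kN/m³.
Let θ = 66° be the plate's angle to the horizontal; measure y along the incline from where the plane meets the free surface. Vertical depth h = y·sinθ with sinθ = 0.913545.
The centroid is at the centre, 0.915 m below the top of the plate, so y_c = 5 + 0.915 = 5.915 m and h_c = 5.915 × 0.913545 = 5.40362 m.
A = π(0.915)² = 2.63022 m².
Resultant F = γ·h_c·A = 7.96572 × 5.40362 × 2.63022 = 113.214 kN.

F ≈ 113 kN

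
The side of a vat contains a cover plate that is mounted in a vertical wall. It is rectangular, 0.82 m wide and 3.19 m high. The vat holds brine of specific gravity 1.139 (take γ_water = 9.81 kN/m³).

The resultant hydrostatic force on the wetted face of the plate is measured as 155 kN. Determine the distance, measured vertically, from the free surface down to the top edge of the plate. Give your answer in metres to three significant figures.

d_top ≈ 3.71 m

γ = 1.139 × 9.81 = 11.17359 kN/m³.
A = 0.82 × 3.19 = 2.6158 m².
From F = γ·h_c·A, the centroid depth is h_c = 155/(11.17359 × 2.6158) = 5.30316 m.
The centroid lies 3.19/2 = 1.595 m below the top edge, so the top edge sits at h_top = 5.30316 − 1.595 = 3.70816 m below the surface.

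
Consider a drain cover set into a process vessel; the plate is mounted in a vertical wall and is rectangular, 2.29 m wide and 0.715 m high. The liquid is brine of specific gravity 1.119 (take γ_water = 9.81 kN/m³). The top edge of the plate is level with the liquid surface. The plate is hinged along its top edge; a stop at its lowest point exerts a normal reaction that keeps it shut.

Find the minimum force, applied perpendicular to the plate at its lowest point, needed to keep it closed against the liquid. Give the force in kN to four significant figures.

γ = 1.119 × 9.81 = 10.97739 kN/m³.
The centroid lies 0.715/2 = 0.3575 m below the top edge, so the centroid depth is h_c = 0.3575 m.
A = 2.29 × 0.715 = 1.63735 m².
Resultant F = γ·h_c·A = 10.97739 × 0.3575 × 1.63735 = 6.42564 kN.
I_c = b·h³/12 = 2.29 × 0.715³/12 = 0.0697545 m⁴.
Centre of pressure: y_p = y_c + I_c/(y_c·A) = 0.3575 + 0.0697545/(0.3575 × 1.63735) = 0.3575 + 0.119167 = 0.476667 m along the plane.
The resultant acts 0.3575 + 0.119167 = 0.476667 m (along the plate) below the hinge at the top edge, so the moment about the hinge is M = F × 0.476667 = 6.42564 × 0.476667 = 3.06289 kN·m.
A normal force at the bottom, 0.715 m from the hinge, must supply this moment: P = 3.06289/0.715 = 4.28376 kN.

P ≈ 4.284 kN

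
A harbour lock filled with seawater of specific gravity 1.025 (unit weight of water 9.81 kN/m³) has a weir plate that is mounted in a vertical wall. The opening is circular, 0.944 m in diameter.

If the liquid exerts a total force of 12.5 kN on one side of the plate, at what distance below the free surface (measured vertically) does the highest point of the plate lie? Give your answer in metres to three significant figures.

d_top ≈ 1.30 m

γ = 1.025 × 9.81 = 10.05525 kN/m³.
A = π(0.472)² = 0.699897 m².
From F = γ·h_c·A, the centroid depth is h_c = 12.5/(10.05525 × 0.699897) = 1.77616 m.
The centroid is at the centre, 0.472 m below the top of the plate, so the highest point sits at h_top = 1.77616 − 0.472 = 1.30416 m below the surface.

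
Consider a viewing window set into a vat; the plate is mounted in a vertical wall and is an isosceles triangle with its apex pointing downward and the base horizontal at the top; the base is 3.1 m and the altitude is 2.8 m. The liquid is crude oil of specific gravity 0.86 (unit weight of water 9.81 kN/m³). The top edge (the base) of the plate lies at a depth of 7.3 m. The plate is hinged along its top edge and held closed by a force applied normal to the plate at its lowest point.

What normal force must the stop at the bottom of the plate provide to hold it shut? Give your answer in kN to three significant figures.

P ≈ 106 kN

γ = 0.86 × 9.81 = 8.4366 kN/m³.
With the apex down, the centroid sits h/3 = 2.8/3 = 0.933333 m below the base (the top edge), so the centroid depth is h_c = 7.3 + 0.933333 = 8.23333 m.
A = ½ × 3.1 × 2.8 = 4.34 m².
Resultant F = γ·h_c·A = 8.4366 × 8.23333 × 4.34 = 301.462 kN.
I_c = b·h³/36 = 3.1 × 2.8³/36 = 1.89031 m⁴.
Centre of pressure: y_p = y_c + I_c/(y_c·A) = 8.23333 + 1.89031/(8.23333 × 4.34) = 8.23333 + 0.0529015 = 8.28623 m along the plane.
The resultant acts 0.933333 + 0.0529015 = 0.986235 m (along the plate) below the hinge at the top edge, so the moment about the hinge is M = F × 0.986235 = 301.462 × 0.986235 = 297.312 kN·m.
A normal force at the bottom, 2.8 m from the hinge, must supply this moment: P = 297.312/2.8 = 106.183 kN.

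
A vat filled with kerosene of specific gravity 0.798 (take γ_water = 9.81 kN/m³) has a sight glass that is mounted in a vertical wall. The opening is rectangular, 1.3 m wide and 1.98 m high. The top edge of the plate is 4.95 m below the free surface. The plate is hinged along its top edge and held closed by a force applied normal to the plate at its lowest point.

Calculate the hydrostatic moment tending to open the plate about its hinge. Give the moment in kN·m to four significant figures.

γ = 0.798 × 9.81 = 7.82838 kN/m³.
The centroid lies 1.98/2 = 0.99 m below the top edge, so the centroid depth is h_c = 4.95 + 0.99 = 5.94 m.
A = 1.3 × 1.98 = 2.574 m².
Resultant F = γ·h_c·A = 7.82838 × 5.94 × 2.574 = 119.692 kN.
I_c = b·h³/12 = 1.3 × 1.98³/12 = 0.840926 m⁴.
Centre of pressure: y_p = y_c + I_c/(y_c·A) = 5.94 + 0.840926/(5.94 × 2.574) = 5.94 + 0.055 = 5.995 m along the plane.
The resultant acts 0.99 + 0.055 = 1.045 m (along the plate) below the hinge at the top edge, so the moment about the hinge is M = F × 1.045 = 119.692 × 1.045 = 125.078 kN·m.

M ≈ 125.1 kN·m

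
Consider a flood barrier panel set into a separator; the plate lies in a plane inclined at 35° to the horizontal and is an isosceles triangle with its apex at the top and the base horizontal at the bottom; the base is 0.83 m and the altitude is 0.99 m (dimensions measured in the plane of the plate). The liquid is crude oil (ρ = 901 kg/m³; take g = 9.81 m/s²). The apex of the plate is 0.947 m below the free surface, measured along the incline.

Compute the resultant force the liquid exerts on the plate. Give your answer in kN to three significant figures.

F ≈ 3.35 kN

γ = ρg = 901 × 9.81 / 1000 = 8.83881 kN/m³.
Let θ = 35° be the plate's angle to the horizontal; measure y along the incline from where the plane meets the free surface. Vertical depth h = y·sinθ with sinθ = 0.573576.
With the apex up, the centroid sits 2h/3 = 2 × 0.99/3 = 0.66 m below the apex, so y_c = 0.947 + 0.66 = 1.607 m and h_c = 1.607 × 0.573576 = 0.921737 m.
A = ½ × 0.83 × 0.99 = 0.41085 m².
Resultant F = γ·h_c·A = 8.83881 × 0.921737 × 0.41085 = 3.34722 kN.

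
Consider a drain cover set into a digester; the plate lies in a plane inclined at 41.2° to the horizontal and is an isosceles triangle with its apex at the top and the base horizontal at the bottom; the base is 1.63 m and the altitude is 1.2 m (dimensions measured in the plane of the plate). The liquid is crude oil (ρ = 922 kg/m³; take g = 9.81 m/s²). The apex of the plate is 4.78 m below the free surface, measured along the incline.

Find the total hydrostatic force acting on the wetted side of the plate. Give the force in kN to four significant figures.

F ≈ 32.51 kN

γ = ρg = 922 × 9.81 / 1000 = 9.04482 kN/m³.
Let θ = 41.2° be the plate's angle to the horizontal; measure y along the incline from where the plane meets the free surface. Vertical depth h = y·sinθ with sinθ = 0.658689.
With the apex up, the centroid sits 2h/3 = 2 × 1.2/3 = 0.8 m below the apex, so y_c = 4.78 + 0.8 = 5.58 m and h_c = 5.58 × 0.658689 = 3.67548 m.
A = ½ × 1.63 × 1.2 = 0.978 m².
Resultant F = γ·h_c·A = 9.04482 × 3.67548 × 0.978 = 32.5127 kN.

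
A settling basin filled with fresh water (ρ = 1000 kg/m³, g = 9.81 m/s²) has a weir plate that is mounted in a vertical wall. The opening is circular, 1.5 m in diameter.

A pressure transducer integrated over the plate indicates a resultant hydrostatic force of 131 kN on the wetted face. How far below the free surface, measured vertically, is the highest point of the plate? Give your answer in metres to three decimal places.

γ = ρg = 1000 × 9.81 = 9810 N/m³ = 9.81 kN/m³.
A = π(0.75)² = 1.76715 m².
From F = γ·h_c·A, the centroid depth is h_c = 131/(9.81 × 1.76715) = 7.55664 m.
The centroid is at the centre, 0.75 m below the top of the plate, so the highest point sits at h_top = 7.55664 − 0.75 = 6.80664 m below the surface.

d_top ≈ 6.807 m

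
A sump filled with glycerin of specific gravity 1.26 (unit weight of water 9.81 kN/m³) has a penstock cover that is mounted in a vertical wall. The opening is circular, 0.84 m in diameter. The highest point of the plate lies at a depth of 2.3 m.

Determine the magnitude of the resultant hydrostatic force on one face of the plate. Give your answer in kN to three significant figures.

γ = 1.26 × 9.81 = 12.3606 kN/m³.
The centroid is at the centre, 0.42 m below the top of the plate, so the centroid depth is h_c = 2.3 + 0.42 = 2.72 m.
A = π(0.42)² = 0.554177 m².
Resultant F = γ·h_c·A = 12.3606 × 2.72 × 0.554177 = 18.6319 kN.

F ≈ 18.6 kN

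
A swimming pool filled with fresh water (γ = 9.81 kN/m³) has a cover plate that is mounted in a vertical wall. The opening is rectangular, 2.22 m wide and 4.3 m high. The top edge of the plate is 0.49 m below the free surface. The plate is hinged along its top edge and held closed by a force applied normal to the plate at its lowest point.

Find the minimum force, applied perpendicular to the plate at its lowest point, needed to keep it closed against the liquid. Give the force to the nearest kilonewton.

P ≈ 157 kN

γ = 9.81 kN/m³.
The centroid lies 4.3/2 = 2.15 m below the top edge, so the centroid depth is h_c = 0.49 + 2.15 = 2.64 m.
A = 2.22 × 4.3 = 9.546 m².
Resultant F = γ·h_c·A = 9.81 × 2.64 × 9.546 = 247.226 kN.
I_c = b·h³/12 = 2.22 × 4.3³/12 = 14.7088 m⁴.
Centre of pressure: y_p = y_c + I_c/(y_c·A) = 2.64 + 14.7088/(2.64 × 9.546) = 2.64 + 0.583649 = 3.22365 m along the plane.
The resultant acts 2.15 + 0.583649 = 2.73365 m (along the plate) below the hinge at the top edge, so the moment about the hinge is M = F × 2.73365 = 247.226 × 2.73365 = 675.829 kN·m.
A normal force at the bottom, 4.3 m from the hinge, must supply this moment: P = 675.829/4.3 = 157.17 kN.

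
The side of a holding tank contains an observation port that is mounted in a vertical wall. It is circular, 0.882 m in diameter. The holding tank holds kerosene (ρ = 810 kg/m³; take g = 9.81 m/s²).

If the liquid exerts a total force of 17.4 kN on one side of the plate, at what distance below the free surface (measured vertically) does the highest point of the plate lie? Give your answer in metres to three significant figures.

d_top ≈ 3.14 m

γ = ρg = 810 × 9.81 / 1000 = 7.9461 kN/m³.
A = π(0.441)² = 0.61098 m².
From F = γ·h_c·A, the centroid depth is h_c = 17.4/(7.9461 × 0.61098) = 3.584 m.
The centroid is at the centre, 0.441 m below the top of the plate, so the highest point sits at h_top = 3.584 − 0.441 = 3.143 m below the surface.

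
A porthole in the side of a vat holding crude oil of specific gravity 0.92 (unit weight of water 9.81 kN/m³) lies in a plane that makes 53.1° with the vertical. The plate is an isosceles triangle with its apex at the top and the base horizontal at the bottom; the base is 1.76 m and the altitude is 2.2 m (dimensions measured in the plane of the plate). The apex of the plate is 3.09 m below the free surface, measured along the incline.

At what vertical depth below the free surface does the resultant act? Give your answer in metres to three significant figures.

γ = 0.92 × 9.81 = 9.0252 kN/m³.
The plate makes 53.1° with the vertical, i.e. θ = 90° − 53.1° = 36.9° to the horizontal. Measuring y along the incline from the free-surface line, vertical depth h = y·sinθ with sinθ = 0.600420.
With the apex up, the centroid sits 2h/3 = 2 × 2.2/3 = 1.46667 m below the apex, so y_c = 3.09 + 1.46667 = 4.55667 m and h_c = 4.55667 × 0.600420 = 2.73592 m.
A = ½ × 1.76 × 2.2 = 1.936 m².
Resultant F = γ·h_c·A = 9.0252 × 2.73592 × 1.936 = 47.8041 kN.
I_c = b·h³/36 = 1.76 × 2.2³/36 = 0.520569 m⁴.
Centre of pressure: y_p = y_c + I_c/(y_c·A) = 4.55667 + 0.520569/(4.55667 × 1.936) = 4.55667 + 0.05901 = 4.61568 m along the plane.
Vertically, h_p = y_p·sinθ = 4.61568 × 0.600420 = 2.77135 m.

h_p = 2.77 m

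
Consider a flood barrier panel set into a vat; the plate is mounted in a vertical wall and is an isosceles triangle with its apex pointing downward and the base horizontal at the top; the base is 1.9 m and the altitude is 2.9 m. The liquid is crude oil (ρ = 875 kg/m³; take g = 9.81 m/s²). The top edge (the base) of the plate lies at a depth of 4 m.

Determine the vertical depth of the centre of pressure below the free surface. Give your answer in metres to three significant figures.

γ = ρg = 875 × 9.81 / 1000 = 8.58375 kN/m³.
With the apex down, the centroid sits h/3 = 2.9/3 = 0.966667 m below the base (the top edge), so the centroid depth is h_c = 4 + 0.966667 = 4.96667 m.
A = ½ × 1.9 × 2.9 = 2.755 m².
Resultant F = γ·h_c·A = 8.58375 × 4.96667 × 2.755 = 117.453 kN.
I_c = b·h³/36 = 1.9 × 2.9³/36 = 1.2872 m⁴.
Centre of pressure: y_p = y_c + I_c/(y_c·A) = 4.96667 + 1.2872/(4.96667 × 2.755) = 4.96667 + 0.0940717 = 5.06074 m along the plane.

h_p = 5.06 m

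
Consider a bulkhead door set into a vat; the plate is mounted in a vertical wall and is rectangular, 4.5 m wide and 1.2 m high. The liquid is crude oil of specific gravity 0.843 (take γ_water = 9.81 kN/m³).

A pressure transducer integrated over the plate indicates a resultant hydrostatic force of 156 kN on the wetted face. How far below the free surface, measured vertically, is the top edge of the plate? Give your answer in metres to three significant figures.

γ = 0.843 × 9.81 = 8.26983 kN/m³.
A = 4.5 × 1.2 = 5.4 m².
From F = γ·h_c·A, the centroid depth is h_c = 156/(8.26983 × 5.4) = 3.49329 m.
The centroid lies 1.2/2 = 0.6 m below the top edge, so the top edge sits at h_top = 3.49329 − 0.6 = 2.89329 m below the surface.

d_top ≈ 2.89 m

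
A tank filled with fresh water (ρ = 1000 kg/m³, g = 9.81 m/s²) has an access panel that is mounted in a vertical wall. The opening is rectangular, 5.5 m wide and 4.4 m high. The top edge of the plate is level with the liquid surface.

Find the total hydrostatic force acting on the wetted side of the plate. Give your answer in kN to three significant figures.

γ = ρg = 1000 × 9.81 = 9810 N/m³ = 9.81 kN/m³.
The centroid lies 4.4/2 = 2.2 m below the top edge, so the centroid depth is h_c = 2.2 m.
A = 5.5 × 4.4 = 24.2 m².
Resultant F = γ·h_c·A = 9.81 × 2.2 × 24.2 = 522.284 kN.

F ≈ 522 kN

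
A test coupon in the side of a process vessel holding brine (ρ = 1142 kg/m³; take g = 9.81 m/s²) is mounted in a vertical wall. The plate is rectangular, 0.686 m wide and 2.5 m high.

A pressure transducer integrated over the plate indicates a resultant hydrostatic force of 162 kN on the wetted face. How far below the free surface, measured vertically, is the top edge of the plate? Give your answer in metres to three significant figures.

d_top ≈ 7.18 m

γ = ρg = 1142 × 9.81 / 1000 = 11.20302 kN/m³.
A = 0.686 × 2.5 = 1.715 m².
From F = γ·h_c·A, the centroid depth is h_c = 162/(11.20302 × 1.715) = 8.43171 m.
The centroid lies 2.5/2 = 1.25 m below the top edge, so the top edge sits at h_top = 8.43171 − 1.25 = 7.18171 m below the surface.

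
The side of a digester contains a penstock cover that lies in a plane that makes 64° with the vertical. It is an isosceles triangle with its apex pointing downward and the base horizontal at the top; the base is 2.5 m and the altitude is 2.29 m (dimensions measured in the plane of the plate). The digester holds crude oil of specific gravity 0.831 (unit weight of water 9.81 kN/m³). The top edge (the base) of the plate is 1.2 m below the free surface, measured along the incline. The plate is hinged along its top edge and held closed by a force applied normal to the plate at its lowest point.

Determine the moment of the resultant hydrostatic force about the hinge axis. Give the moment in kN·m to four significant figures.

M ≈ 18.31 kN·m

γ = 0.831 × 9.81 = 8.15211 kN/m³.
The plate makes 64° with the vertical, i.e. θ = 90° − 64° = 26° to the horizontal. Measuring y along the incline from the free-surface line, vertical depth h = y·sinθ with sinθ = 0.438371.
With the apex down, the centroid sits h/3 = 2.29/3 = 0.763333 m below the base (the top edge), so y_c = 1.2 + 0.763333 = 1.96333 m and h_c = 1.96333 × 0.438371 = 0.860667 m.
A = ½ × 2.5 × 2.29 = 2.8625 m².
Resultant F = γ·h_c·A = 8.15211 × 0.860667 × 2.8625 = 20.084 kN.
I_c = b·h³/36 = 2.5 × 2.29³/36 = 0.833958 m⁴.
Centre of pressure: y_p = y_c + I_c/(y_c·A) = 1.96333 + 0.833958/(1.96333 × 2.8625) = 1.96333 + 0.14839 = 2.11172 m along the plane.
The resultant acts 0.763333 + 0.14839 = 0.911723 m (along the plate) below the hinge at the top edge, so the moment about the hinge is M = F × 0.911723 = 20.084 × 0.911723 = 18.311 kN·m.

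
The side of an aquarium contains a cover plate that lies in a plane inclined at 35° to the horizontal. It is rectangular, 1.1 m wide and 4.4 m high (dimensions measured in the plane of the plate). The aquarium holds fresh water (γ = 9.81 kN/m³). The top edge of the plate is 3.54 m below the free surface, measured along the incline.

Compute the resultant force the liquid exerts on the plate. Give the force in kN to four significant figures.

F ≈ 156.3 kN

γ = 9.81 kN/m³.
Let θ = 35° be the plate's angle to the horizontal; measure y along the incline from where the plane meets the free surface. Vertical depth h = y·sinθ with sinθ = 0.573576.
The centroid lies 4.4/2 = 2.2 m below the top edge, so y_c = 3.54 + 2.2 = 5.74 m and h_c = 5.74 × 0.573576 = 3.29233 m.
A = 1.1 × 4.4 = 4.84 m².
Resultant F = γ·h_c·A = 9.81 × 3.29233 × 4.84 = 156.321 kN.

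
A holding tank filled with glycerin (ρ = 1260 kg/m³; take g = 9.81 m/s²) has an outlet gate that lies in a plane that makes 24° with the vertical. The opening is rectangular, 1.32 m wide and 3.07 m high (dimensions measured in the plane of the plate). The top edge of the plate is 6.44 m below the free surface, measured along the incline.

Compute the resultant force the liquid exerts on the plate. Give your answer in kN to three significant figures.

γ = ρg = 1260 × 9.81 / 1000 = 12.3606 kN/m³.
The plate makes 24° with the vertical, i.e. θ = 90° − 24° = 66° to the horizontal. Measuring y along the incline from the free-surface line, vertical depth h = y·sinθ with sinθ = 0.913545.
The centroid lies 3.07/2 = 1.535 m below the top edge, so y_c = 6.44 + 1.535 = 7.975 m and h_c = 7.975 × 0.913545 = 7.28552 m.
A = 1.32 × 3.07 = 4.0524 m².
Resultant F = γ·h_c·A = 12.3606 × 7.28552 × 4.0524 = 364.932 kN.

F ≈ 365 kN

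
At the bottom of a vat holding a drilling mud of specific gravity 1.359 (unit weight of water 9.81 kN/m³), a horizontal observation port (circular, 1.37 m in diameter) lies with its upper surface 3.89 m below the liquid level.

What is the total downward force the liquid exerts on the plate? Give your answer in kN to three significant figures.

γ = 1.359 × 9.81 = 13.33179 kN/m³.
The plate is horizontal, so pressure is uniform at p = γ·h = 13.33179 × 3.89 = 51.8607 kN/m².
A = π(0.685)² = 1.47411 m².
F = p·A = 51.8607 × 1.47411 = 76.4484 kN.

F ≈ 76.4 kN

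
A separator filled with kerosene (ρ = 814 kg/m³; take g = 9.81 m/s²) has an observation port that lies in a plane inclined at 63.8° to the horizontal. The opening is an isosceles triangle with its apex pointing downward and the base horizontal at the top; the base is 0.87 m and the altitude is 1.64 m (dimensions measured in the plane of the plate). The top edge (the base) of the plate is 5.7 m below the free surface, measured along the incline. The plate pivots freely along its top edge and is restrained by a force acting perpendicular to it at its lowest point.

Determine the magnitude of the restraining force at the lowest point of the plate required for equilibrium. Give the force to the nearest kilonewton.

P ≈ 11 kN

γ = ρg = 814 × 9.81 / 1000 = 7.98534 kN/m³.
Let θ = 63.8° be the plate's angle to the horizontal; measure y along the incline from where the plane meets the free surface. Vertical depth h = y·sinθ with sinθ = 0.897258.
With the apex down, the centroid sits h/3 = 1.64/3 = 0.546667 m below the base (the top edge), so y_c = 5.7 + 0.546667 = 6.24667 m and h_c = 6.24667 × 0.897258 = 5.60487 m.
A = ½ × 0.87 × 1.64 = 0.7134 m².
Resultant F = γ·h_c·A = 7.98534 × 5.60487 × 0.7134 = 31.9295 kN.
I_c = b·h³/36 = 0.87 × 1.64³/36 = 0.106598 m⁴.
Centre of pressure: y_p = y_c + I_c/(y_c·A) = 6.24667 + 0.106598/(6.24667 × 0.7134) = 6.24667 + 0.0239203 = 6.27059 m along the plane.
The resultant acts 0.546667 + 0.0239203 = 0.570587 m (along the plate) below the hinge at the top edge, so the moment about the hinge is M = F × 0.570587 = 31.9295 × 0.570587 = 18.2186 kN·m.
A normal force at the bottom, 1.64 m from the hinge, must supply this moment: P = 18.2186/1.64 = 11.1089 kN.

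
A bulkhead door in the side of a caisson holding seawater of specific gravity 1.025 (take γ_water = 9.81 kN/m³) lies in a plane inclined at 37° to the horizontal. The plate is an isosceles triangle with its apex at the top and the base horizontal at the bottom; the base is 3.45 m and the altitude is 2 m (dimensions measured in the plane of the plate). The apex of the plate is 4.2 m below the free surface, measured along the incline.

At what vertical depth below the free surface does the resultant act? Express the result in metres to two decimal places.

h_p = 3.35 m

γ = 1.025 × 9.81 = 10.05525 kN/m³.
Let θ = 37° be the plate's angle to the horizontal; measure y along the incline from where the plane meets the free surface. Vertical depth h = y·sinθ with sinθ = 0.601815.
With the apex up, the centroid sits 2h/3 = 2 × 2/3 = 1.33333 m below the apex, so y_c = 4.2 + 1.33333 = 5.53333 m and h_c = 5.53333 × 0.601815 = 3.33004 m.
A = ½ × 3.45 × 2 = 3.45 m².
Resultant F = γ·h_c·A = 10.05525 × 3.33004 × 3.45 = 115.521 kN.
I_c = b·h³/36 = 3.45 × 2³/36 = 0.766667 m⁴.
Centre of pressure: y_p = y_c + I_c/(y_c·A) = 5.53333 + 0.766667/(5.53333 × 3.45) = 5.53333 + 0.0401607 = 5.57349 m along the plane.
Vertically, h_p = y_p·sinθ = 5.57349 × 0.601815 = 3.35421 m.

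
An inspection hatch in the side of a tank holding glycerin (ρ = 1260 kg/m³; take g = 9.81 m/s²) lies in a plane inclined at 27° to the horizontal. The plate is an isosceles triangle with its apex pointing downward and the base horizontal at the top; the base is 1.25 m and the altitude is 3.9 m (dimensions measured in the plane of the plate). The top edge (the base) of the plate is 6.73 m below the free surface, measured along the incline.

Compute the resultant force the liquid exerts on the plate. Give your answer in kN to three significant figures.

γ = ρg = 1260 × 9.81 / 1000 = 12.3606 kN/m³.
Let θ = 27° be the plate's angle to the horizontal; measure y along the incline from where the plane meets the free surface. Vertical depth h = y·sinθ with sinθ = 0.453990.
With the apex down, the centroid sits h/3 = 3.9/3 = 1.3 m below the base (the top edge), so y_c = 6.73 + 1.3 = 8.03 m and h_c = 8.03 × 0.453990 = 3.64554 m.
A = ½ × 1.25 × 3.9 = 2.4375 m².
Resultant F = γ·h_c·A = 12.3606 × 3.64554 × 2.4375 = 109.836 kN.

F ≈ 110 kN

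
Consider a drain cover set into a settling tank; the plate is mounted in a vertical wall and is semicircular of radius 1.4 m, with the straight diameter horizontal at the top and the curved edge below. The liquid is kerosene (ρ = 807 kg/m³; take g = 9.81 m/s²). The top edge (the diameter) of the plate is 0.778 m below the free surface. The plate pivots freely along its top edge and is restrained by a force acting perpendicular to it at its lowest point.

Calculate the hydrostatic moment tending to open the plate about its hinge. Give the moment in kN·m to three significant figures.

M ≈ 23.2 kN·m

γ = ρg = 807 × 9.81 / 1000 = 7.91667 kN/m³.
The centroid of a semicircle lies 4r/(3π) = 0.594178 m from the diameter, here below the top edge, so the centroid depth is h_c = 0.778 + 0.594178 = 1.37218 m.
A = πr²/2 = π × 1.4²/2 = 3.07876 m².
Resultant F = γ·h_c·A = 7.91667 × 1.37218 × 3.07876 = 33.4449 kN.
I_c = (π/8 − 8/(9π))·r⁴ = 0.109757 × 1.4⁴ = 0.421642 m⁴.
Centre of pressure: y_p = y_c + I_c/(y_c·A) = 1.37218 + 0.421642/(1.37218 × 3.07876) = 1.37218 + 0.0998061 = 1.47199 m along the plane.
The resultant acts 0.594178 + 0.0998061 = 0.693984 m (along the plate) below the hinge at the top edge, so the moment about the hinge is M = F × 0.693984 = 33.4449 × 0.693984 = 23.2102 kN·m.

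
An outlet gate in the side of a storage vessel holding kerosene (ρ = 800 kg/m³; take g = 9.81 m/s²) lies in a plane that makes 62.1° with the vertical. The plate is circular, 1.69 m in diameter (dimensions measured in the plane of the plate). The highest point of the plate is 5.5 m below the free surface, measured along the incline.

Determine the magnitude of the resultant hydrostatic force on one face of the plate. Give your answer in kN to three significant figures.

γ = ρg = 800 × 9.81 / 1000 = 7.848 kN/m³.
The plate makes 62.1° with the vertical, i.e. θ = 90° − 62.1° = 27.9° to the horizontal. Measuring y along the incline from the free-surface line, vertical depth h = y·sinθ with sinθ = 0.467930.
The centroid is at the centre, 0.845 m below the top of the plate, so y_c = 5.5 + 0.845 = 6.345 m and h_c = 6.345 × 0.467930 = 2.96902 m.
A = π(0.845)² = 2.24318 m².
Resultant F = γ·h_c·A = 7.848 × 2.96902 × 2.24318 = 52.268 kN.

F ≈ 52.3 kN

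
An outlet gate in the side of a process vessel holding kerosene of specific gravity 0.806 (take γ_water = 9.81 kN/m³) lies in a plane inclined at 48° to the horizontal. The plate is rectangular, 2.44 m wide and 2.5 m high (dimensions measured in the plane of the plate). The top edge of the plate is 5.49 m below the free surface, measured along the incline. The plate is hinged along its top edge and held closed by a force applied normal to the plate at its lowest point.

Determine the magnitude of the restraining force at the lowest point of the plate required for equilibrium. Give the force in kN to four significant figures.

P ≈ 128.3 kN

γ = 0.806 × 9.81 = 7.90686 kN/m³.
Let θ = 48° be the plate's angle to the horizontal; measure y along the incline from where the plane meets the free surface. Vertical depth h = y·sinθ with sinθ = 0.743145.
The centroid lies 2.5/2 = 1.25 m below the top edge, so y_c = 5.49 + 1.25 = 6.74 m and h_c = 6.74 × 0.743145 = 5.0088 m.
A = 2.44 × 2.5 = 6.1 m².
Resultant F = γ·h_c·A = 7.90686 × 5.0088 × 6.1 = 241.584 kN.
I_c = b·h³/12 = 2.44 × 2.5³/12 = 3.17708 m⁴.
Centre of pressure: y_p = y_c + I_c/(y_c·A) = 6.74 + 3.17708/(6.74 × 6.1) = 6.74 + 0.0772749 = 6.81727 m along the plane.
The resultant acts 1.25 + 0.0772749 = 1.32727 m (along the plate) below the hinge at the top edge, so the moment about the hinge is M = F × 1.32727 = 241.584 × 1.32727 = 320.647 kN·m.
A normal force at the bottom, 2.5 m from the hinge, must supply this moment: P = 320.647/2.5 = 128.259 kN.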